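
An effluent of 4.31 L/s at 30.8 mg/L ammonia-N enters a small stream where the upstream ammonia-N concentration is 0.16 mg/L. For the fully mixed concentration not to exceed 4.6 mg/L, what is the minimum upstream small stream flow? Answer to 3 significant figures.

25.4 L/s

Set C_mix = 4.6: (Q·0.1600 + 4.310·30.80) / (Q + 4.310) = 4.6
→ Q = 4.310·(30.80 − 4.6)/(4.6 − 0.1600) = 25.43 L/s.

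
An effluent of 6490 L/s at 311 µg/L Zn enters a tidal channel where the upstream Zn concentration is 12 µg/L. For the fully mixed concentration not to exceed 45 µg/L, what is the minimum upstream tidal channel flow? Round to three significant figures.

Set C_mix = 45: (Q·12.00 + 6490·311.0) / (Q + 6490) = 45
→ Q = 6490·(311.0 − 45)/(45 − 12.00) = 52310 L/s.

52300 L/s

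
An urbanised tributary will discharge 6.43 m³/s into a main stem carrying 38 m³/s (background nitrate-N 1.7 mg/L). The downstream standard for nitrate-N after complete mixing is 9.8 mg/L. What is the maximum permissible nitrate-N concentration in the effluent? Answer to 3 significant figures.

At the limit, (Qr·Cr + Qe·Cₑ)/(Qr + Qe) = 9.8:
Cₑ = (44.43·9.8 − 38.00·1.700) / 6.430 = 57.67 mg/L.

57.7 mg/L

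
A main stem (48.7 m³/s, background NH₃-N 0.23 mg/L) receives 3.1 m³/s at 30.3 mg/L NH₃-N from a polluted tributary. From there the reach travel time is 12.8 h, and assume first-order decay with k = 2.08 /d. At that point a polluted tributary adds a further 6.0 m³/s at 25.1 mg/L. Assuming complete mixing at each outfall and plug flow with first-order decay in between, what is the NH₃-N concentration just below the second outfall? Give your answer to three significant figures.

3.21 mg/L

Flow-weighted average: C = (48.70·0.2300 + 3.100·30.30) / 51.80 = 105.1/51.80 = 2.030 mg/L; combined flow 51.80 m³/s.
Applying C = C₀e^(−kt): 2.030 × 0.3298 = 0.6693 mg/L.
At the second outfall, C = (51.80·0.6693 + 6.000·25.10) / (51.80 + 6.000) = 3.205 mg/L.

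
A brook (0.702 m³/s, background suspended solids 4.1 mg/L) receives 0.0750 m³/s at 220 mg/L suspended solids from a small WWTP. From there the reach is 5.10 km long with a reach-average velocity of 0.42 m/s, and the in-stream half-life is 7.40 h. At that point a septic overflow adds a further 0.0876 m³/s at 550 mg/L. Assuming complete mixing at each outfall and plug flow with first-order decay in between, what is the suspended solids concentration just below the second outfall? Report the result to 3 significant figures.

72.1 mg/L

Mixed concentration C = ΣQC/ΣQ = (0.7020·4.100 + 0.07500·220.0) / 0.7770 = 19.38/0.7770 = 24.94 mg/L; combined flow 0.7770 m³/s.
Travel time t = 5.10·1000 / 0.42 = 12140 s = 3.373 h.
Half-life 7.40 h → k = ln 2 / 7.40 = 0.09367 h⁻¹ = 2.248 d⁻¹.
After decay, C = 24.94 × e^(−kt) = 24.94 × 0.7291 = 18.18 mg/L.
Second outfall: C = (0.7770·18.18 + 0.08760·550.0)/0.8646 = 72.07 mg/L.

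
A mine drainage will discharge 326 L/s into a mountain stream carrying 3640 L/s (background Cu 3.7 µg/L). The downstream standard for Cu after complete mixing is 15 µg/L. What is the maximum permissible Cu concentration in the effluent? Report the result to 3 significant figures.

141 µg/L

At the limit, (Qr·Cr + Qe·Cₑ)/(Qr + Qe) = 15:
Cₑ = (3966·15 − 3640·3.700) / 326.0 = 141.2 µg/L.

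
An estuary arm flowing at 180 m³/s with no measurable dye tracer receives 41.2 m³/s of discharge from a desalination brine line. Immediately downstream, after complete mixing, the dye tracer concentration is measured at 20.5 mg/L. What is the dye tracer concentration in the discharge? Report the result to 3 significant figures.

Mass balance: 180.0·0 + 41.20·Cₑ = 221.2·20.50
→ Cₑ = (221.2·20.50 − 180.0·0) / 41.20 = 110.1 mg/L.

110 mg/L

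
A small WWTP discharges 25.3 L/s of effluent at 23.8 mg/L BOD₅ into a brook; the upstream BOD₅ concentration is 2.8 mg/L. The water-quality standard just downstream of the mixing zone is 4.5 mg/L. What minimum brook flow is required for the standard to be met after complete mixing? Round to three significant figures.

Set C_mix = 4.5: (Q·2.800 + 25.30·23.80) / (Q + 25.30) = 4.5
→ Q = 25.30·(23.80 − 4.5)/(4.5 − 2.800) = 287.2 L/s.

287 L/s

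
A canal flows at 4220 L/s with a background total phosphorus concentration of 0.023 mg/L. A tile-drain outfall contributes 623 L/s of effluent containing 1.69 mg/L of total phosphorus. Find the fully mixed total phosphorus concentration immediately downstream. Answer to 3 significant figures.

After mixing, C = (4220·0.02300 + 623.0·1.690) / 4843 = 1150/4843 = 0.2374 mg/L.

0.237 mg/L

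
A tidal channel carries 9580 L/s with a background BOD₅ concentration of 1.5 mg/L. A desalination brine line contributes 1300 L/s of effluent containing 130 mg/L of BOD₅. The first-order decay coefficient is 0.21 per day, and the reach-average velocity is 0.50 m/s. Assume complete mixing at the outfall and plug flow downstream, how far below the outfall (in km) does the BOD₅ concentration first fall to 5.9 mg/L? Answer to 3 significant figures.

216 km

Mass balance: C = (9580·1.500 + 1300·130.0) / 10880 = 183400/10880 = 16.85 mg/L.
Set 16.85·exp(−k·t) = 5.9 → t = ln(16.85/5.9)/k = 431800 s = 120.0 h.
Distance = v·t = 0.50·431800 = 215900 m = 215.9 km.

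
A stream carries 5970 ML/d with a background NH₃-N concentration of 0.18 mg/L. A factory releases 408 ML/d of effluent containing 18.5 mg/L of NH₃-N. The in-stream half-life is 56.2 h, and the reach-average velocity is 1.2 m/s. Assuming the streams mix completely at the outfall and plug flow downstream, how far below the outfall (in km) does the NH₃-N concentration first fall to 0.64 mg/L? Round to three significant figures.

Conservation of mass: C = (5970·0.1800 + 408.0·18.50) / 6378 = 8623/6378 = 1.352 mg/L.
Half-life 56.2 h → k = ln 2 / 56.2 = 0.01233 h⁻¹ = 0.2960 d⁻¹.
Set 1.352·exp(−k·t) = 0.64 → t = ln(1.352/0.64)/k = 218300 s = 60.63 h.
Distance = v·t = 1.2·218300 = 261900 m = 261.9 km.

262 km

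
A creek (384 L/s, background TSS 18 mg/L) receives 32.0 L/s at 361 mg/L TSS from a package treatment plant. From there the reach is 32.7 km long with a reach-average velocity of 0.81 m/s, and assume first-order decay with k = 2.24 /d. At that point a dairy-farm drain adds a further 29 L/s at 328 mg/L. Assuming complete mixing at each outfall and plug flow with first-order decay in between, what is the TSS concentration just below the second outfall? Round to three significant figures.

After mixing, C = (384.0·18.00 + 32.00·361.0) / 416.0 = 18460/416.0 = 44.38 mg/L; combined flow 416.0 L/s.
Travel time t = 32.7·1000 / 0.81 = 40370 s = 11.21 h.
Decay over the reach: 44.38·exp(−kt) = 44.38·0.3511 = 15.58 mg/L.
Second outfall: C = (416.0·15.58 + 29.00·328.0)/445.0 = 35.94 mg/L.

35.9 mg/L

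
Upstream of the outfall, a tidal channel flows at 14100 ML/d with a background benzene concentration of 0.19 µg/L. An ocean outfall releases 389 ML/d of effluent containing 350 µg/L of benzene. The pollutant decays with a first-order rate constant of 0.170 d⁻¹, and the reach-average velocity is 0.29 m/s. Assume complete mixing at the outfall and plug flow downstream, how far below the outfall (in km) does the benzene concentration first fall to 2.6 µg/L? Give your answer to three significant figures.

Flow-weighted average: C = (14100·0.1900 + 389.0·350.0) / 14490 = 138800/14490 = 9.582 µg/L.
Set 9.582·exp(−k·t) = 2.6 → t = ln(9.582/2.6)/k = 662900 s = 184.1 h.
Distance = v·t = 0.29·662900 = 192200 m = 192.2 km.

192 km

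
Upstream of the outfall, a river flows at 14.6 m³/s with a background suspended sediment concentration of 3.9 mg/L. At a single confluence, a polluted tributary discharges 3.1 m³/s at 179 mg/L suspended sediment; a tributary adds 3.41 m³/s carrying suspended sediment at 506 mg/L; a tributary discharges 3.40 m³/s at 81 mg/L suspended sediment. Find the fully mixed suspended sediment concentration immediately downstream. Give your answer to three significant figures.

107 mg/L

Mass balance: C = (14.60·3.900 + 3.100·179.0 + 3.410·506.0 + 3.400·81.00) / 24.51 = 2613/24.51 = 106.6 mg/L.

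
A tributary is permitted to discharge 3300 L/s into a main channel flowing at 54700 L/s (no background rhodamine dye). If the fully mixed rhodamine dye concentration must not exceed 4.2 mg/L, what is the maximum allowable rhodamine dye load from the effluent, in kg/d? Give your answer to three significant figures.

Mass balance at the limit: 54700·0 + 3300·Cₑ = 58000·4.2 → Cₑ = 73.82 mg/L.
3300 L/s = 3.300 m³/s. Load = 3.300 m³/s × 73.82 g/m³ × 86 400 s/d = 21050 kg/d.

21000 kg/d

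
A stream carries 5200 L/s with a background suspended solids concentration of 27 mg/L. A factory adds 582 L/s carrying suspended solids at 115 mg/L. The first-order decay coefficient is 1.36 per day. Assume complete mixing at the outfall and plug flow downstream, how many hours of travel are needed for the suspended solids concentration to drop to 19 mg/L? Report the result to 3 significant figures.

11.2 h

Conservation of mass: C = (5200·27.00 + 582.0·115.0) / 5782 = 207300/5782 = 35.86 mg/L.
35.86·exp(−k·t) = 19 → t = ln(35.86/19)/k = 40350 s = 11.21 h.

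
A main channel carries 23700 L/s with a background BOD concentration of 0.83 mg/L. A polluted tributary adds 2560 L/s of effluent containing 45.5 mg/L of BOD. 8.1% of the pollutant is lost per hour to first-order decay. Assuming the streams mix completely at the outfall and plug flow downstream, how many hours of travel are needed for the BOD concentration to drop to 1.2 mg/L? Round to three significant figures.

Conservation of mass: C = (23700·0.8300 + 2560·45.50) / 26260 = 136200/26260 = 5.185 mg/L.
8.1%/h lost → k = −ln(1 − 0.081) = 0.08447 h⁻¹.
5.185·exp(−k·t) = 1.2 → t = ln(5.185/1.2)/k = 62370 s = 17.32 h.

17.3 h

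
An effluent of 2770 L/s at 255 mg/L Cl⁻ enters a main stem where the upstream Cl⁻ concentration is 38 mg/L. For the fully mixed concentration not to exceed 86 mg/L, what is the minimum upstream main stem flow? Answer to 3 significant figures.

Set C_mix = 86: (Q·38.00 + 2770·255.0) / (Q + 2770) = 86
→ Q = 2770·(255.0 − 86)/(86 − 38.00) = 9753 L/s.

9750 L/s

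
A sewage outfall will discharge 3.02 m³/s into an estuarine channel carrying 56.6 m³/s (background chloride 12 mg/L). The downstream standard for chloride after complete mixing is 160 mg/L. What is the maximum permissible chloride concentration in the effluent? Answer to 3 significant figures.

2930 mg/L

At the limit, (Qr·Cr + Qe·Cₑ)/(Qr + Qe) = 160:
Cₑ = (59.62·160 − 56.60·12.00) / 3.020 = 2934 mg/L.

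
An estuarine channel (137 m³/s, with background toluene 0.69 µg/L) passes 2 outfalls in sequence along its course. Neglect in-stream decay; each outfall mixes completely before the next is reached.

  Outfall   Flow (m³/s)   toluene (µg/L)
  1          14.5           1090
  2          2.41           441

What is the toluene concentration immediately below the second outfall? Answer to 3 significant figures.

After outfall 1: Q = 137.0 + 14.50 = 151.5 m³/s; C = (137.0·0.6900 + 14.50·1090)/151.5 = 104.9 µg/L.
After outfall 2: Q = 151.5 + 2.410 = 153.9 m³/s; C = (151.5·104.9 + 2.410·441.0)/153.9 = 110.2 µg/L.

110 µg/L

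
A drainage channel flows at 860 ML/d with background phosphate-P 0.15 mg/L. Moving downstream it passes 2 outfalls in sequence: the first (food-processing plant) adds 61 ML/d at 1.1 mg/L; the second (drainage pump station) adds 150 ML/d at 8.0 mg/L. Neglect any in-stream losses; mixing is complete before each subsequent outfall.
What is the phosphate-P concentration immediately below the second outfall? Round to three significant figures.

After outfall 1: Q = 860.0 + 61.00 = 921.0 ML/d; C = (860.0·0.1500 + 61.00·1.100)/921.0 = 0.2129 mg/L.
After outfall 2: Q = 921.0 + 150.0 = 1071 ML/d; C = (921.0·0.2129 + 150.0·8.000)/1071 = 1.304 mg/L.

1.30 mg/L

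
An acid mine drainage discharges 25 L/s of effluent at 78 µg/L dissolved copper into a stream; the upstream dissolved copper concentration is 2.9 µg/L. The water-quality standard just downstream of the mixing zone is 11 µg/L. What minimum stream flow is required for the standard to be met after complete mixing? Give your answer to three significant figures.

Set C_mix = 11: (Q·2.900 + 25.00·78.00) / (Q + 25.00) = 11
→ Q = 25.00·(78.00 − 11)/(11 − 2.900) = 206.8 L/s.

207 L/s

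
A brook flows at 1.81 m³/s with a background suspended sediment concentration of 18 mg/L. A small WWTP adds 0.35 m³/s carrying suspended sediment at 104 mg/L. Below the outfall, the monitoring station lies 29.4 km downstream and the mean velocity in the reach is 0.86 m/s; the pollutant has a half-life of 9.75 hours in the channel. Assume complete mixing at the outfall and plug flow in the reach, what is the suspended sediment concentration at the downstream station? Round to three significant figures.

16.3 mg/L

Mixed concentration C = ΣQC/ΣQ = (1.810·18.00 + 0.3500·104.0) / 2.160 = 68.98/2.160 = 31.94 mg/L.
Travel time t = 29.4·1000 / 0.86 = 34190 s = 9.496 h.
Half-life 9.75 h → k = ln 2 / 9.75 = 0.07109 h⁻¹ = 1.706 d⁻¹.
Decay over the reach: 31.94·exp(−kt) = 31.94·0.5091 = 16.26 mg/L.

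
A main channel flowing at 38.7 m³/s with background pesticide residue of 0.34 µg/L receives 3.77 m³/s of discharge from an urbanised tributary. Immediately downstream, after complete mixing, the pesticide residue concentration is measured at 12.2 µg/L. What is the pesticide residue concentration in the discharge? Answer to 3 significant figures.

134 µg/L

Mass balance: 38.70·0.3400 + 3.770·Cₑ = 42.47·12.20
→ Cₑ = (42.47·12.20 − 38.70·0.3400) / 3.770 = 133.9 µg/L.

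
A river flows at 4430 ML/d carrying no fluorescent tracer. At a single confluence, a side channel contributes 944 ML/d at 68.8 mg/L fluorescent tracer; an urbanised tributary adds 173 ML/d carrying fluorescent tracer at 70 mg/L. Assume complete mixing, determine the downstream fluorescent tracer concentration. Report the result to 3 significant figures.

13.9 mg/L

After mixing, C = (4430·0 + 944.0·68.80 + 173.0·70.00) / 5547 = 77060/5547 = 13.89 mg/L.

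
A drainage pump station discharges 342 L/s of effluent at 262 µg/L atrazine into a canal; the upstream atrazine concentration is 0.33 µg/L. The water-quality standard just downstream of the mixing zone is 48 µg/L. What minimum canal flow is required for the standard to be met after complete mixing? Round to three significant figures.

Set C_mix = 48: (Q·0.3300 + 342.0·262.0) / (Q + 342.0) = 48
→ Q = 342.0·(262.0 − 48)/(48 − 0.3300) = 1535 L/s.

1540 L/s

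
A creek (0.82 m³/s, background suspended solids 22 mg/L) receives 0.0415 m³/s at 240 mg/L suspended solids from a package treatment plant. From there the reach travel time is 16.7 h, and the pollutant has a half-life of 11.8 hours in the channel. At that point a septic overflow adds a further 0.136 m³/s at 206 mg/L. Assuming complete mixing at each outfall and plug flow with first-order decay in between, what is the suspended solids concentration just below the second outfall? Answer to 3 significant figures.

Mixed concentration C = ΣQC/ΣQ = (0.8200·22.00 + 0.04150·240.0) / 0.8615 = 28.00/0.8615 = 32.50 mg/L; combined flow 0.8615 m³/s.
Half-life 11.8 h → k = ln 2 / 11.8 = 0.05874 h⁻¹ = 1.410 d⁻¹.
After decay, C = 32.50 × e^(−kt) = 32.50 × 0.3749 = 12.19 mg/L.
Second outfall: C = (0.8615·12.19 + 0.1360·206.0)/0.9975 = 38.61 mg/L.

38.6 mg/L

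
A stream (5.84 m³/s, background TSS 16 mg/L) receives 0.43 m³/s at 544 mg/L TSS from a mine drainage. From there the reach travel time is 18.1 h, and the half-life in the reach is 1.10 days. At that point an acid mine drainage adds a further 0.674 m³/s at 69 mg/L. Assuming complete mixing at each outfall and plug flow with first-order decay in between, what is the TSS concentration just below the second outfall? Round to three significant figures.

36.0 mg/L

After mixing, C = (5.840·16.00 + 0.4300·544.0) / 6.270 = 327.4/6.270 = 52.21 mg/L; combined flow 6.270 m³/s.
Half-life 1.10 d → k = ln 2 / 1.10 = 0.6301 d⁻¹.
First-order decay: C = 52.21·exp(−k·t) = 52.21·0.6217 = 32.46 mg/L.
At the second outfall, C = (6.270·32.46 + 0.6740·69.00) / (6.270 + 0.6740) = 36.01 mg/L.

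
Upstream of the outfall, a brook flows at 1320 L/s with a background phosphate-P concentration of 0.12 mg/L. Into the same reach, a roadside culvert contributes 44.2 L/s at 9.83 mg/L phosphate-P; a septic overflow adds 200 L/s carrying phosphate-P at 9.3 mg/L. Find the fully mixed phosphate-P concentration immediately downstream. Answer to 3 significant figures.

1.57 mg/L

Conservation of mass: C = (1320·0.1200 + 44.20·9.830 + 200.0·9.300) / 1564 = 2453/1564 = 1.568 mg/L.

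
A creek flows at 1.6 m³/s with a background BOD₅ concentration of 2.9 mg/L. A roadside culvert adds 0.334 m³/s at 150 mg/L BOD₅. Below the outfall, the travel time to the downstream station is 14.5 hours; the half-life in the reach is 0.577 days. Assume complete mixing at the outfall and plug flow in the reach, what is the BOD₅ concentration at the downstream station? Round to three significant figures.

Flow-weighted average: C = (1.600·2.900 + 0.3340·150.0) / 1.934 = 54.74/1.934 = 28.30 mg/L.
Half-life 0.577 d → k = ln 2 / 0.577 = 1.201 d⁻¹.
First-order decay: C = 28.30·exp(−k·t) = 28.30·0.4839 = 13.70 mg/L.

13.7 mg/L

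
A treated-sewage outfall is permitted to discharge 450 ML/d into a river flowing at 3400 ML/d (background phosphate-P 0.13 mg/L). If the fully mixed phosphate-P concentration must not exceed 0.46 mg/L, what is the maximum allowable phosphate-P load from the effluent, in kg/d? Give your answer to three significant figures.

1330 kg/d

Mass balance at the limit: 3400·0.1300 + 450.0·Cₑ = 3850·0.46 → Cₑ = 2.953 mg/L.
450.0 ML/d = 5.208 m³/s. Load = 5.208 m³/s × 2.953 g/m³ × 86 400 s/d = 1329 kg/d.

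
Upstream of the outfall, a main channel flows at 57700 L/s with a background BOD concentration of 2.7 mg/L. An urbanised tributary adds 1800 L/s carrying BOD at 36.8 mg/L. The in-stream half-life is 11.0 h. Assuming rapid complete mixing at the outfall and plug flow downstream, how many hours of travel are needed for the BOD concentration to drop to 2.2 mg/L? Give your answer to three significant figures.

Conservation of mass: C = (57700·2.700 + 1800·36.80) / 59500 = 222000/59500 = 3.732 mg/L.
Half-life 11.0 h → k = ln 2 / 11.0 = 0.06301 h⁻¹ = 1.512 d⁻¹.
3.732·exp(−k·t) = 2.2 → t = ln(3.732/2.2)/k = 30190 s = 8.385 h.

8.39 h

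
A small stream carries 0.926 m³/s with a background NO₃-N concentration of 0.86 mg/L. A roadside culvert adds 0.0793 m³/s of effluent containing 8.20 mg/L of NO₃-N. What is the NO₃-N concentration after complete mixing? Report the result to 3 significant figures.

1.44 mg/L

Mixed concentration C = ΣQC/ΣQ = (0.9260·0.8600 + 0.07930·8.200) / 1.005 = 1.447/1.005 = 1.439 mg/L.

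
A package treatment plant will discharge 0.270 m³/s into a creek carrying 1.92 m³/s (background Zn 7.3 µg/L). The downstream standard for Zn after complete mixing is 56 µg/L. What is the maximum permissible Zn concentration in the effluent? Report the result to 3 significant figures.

At the limit, (Qr·Cr + Qe·Cₑ)/(Qr + Qe) = 56:
Cₑ = (2.190·56 − 1.920·7.300) / 0.2700 = 402.3 µg/L.

402 µg/L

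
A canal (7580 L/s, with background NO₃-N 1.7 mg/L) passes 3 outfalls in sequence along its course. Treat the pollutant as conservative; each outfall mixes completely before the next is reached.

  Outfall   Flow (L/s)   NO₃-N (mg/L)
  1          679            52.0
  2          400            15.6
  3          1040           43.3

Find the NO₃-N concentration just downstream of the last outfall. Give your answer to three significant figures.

10.3 mg/L

Below outfall 1: Q → 8259 L/s, C = (7580·1.700 + 679.0·52.00)/8259 = 5.835 mg/L.
Below outfall 2: Q → 8659 L/s, C = (8259·5.835 + 400.0·15.60)/8659 = 6.286 mg/L.
Below outfall 3: Q → 9699 L/s, C = (8659·6.286 + 1040·43.30)/9699 = 10.26 mg/L.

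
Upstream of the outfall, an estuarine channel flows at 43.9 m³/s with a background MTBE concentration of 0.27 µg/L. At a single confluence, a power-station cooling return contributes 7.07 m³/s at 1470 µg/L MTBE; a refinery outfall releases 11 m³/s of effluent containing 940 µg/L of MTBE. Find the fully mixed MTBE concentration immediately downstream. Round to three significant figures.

After mixing, C = (43.90·0.2700 + 7.070·1470 + 11.00·940.0) / 61.97 = 20740/61.97 = 334.8 µg/L.

335 µg/L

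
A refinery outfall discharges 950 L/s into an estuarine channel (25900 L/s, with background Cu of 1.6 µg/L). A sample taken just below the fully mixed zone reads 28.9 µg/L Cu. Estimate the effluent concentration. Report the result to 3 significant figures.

773 µg/L

Mass balance: 25900·1.600 + 950.0·Cₑ = 26850·28.90
→ Cₑ = (26850·28.90 − 25900·1.600) / 950.0 = 773.2 µg/L.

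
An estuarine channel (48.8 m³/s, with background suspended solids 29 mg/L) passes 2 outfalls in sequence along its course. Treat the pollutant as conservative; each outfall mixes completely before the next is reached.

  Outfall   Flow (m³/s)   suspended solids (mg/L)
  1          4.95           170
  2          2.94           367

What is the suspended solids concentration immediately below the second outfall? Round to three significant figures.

Below outfall 1: Q → 53.75 m³/s, C = (48.80·29.00 + 4.950·170.0)/53.75 = 41.99 mg/L.
Below outfall 2: Q → 56.69 m³/s, C = (53.75·41.99 + 2.940·367.0)/56.69 = 58.84 mg/L.

58.8 mg/L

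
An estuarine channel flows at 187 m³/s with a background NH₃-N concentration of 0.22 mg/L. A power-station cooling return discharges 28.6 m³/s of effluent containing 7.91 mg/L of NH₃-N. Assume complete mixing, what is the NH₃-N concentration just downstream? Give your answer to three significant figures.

1.24 mg/L

Mixed concentration C = ΣQC/ΣQ = (187.0·0.2200 + 28.60·7.910) / 215.6 = 267.4/215.6 = 1.240 mg/L.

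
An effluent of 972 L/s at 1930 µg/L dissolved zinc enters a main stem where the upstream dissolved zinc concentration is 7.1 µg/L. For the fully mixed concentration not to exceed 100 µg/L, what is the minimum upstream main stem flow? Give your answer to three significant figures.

Set C_mix = 100: (Q·7.100 + 972.0·1930) / (Q + 972.0) = 100
→ Q = 972.0·(1930 − 100)/(100 − 7.100) = 19150 L/s.

19100 L/s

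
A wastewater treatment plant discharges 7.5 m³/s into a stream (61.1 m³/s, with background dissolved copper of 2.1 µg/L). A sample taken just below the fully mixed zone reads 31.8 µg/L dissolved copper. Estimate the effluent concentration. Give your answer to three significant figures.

274 µg/L

Mass balance: 61.10·2.100 + 7.500·Cₑ = 68.60·31.80
→ Cₑ = (68.60·31.80 − 61.10·2.100) / 7.500 = 273.8 µg/L.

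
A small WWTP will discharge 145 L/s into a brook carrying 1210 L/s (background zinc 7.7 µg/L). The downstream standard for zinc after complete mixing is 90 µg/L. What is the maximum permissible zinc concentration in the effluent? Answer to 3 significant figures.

At the limit, (Qr·Cr + Qe·Cₑ)/(Qr + Qe) = 90:
Cₑ = (1355·90 − 1210·7.700) / 145.0 = 776.8 µg/L.

777 µg/L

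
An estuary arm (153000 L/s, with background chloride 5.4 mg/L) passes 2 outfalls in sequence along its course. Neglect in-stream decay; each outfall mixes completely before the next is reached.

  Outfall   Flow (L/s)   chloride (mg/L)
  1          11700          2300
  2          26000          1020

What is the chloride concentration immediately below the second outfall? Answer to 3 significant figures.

285 mg/L

Below outfall 1: Q → 164700 L/s, C = (153000·5.400 + 11700·2300)/164700 = 168.4 mg/L.
Below outfall 2: Q → 190700 L/s, C = (164700·168.4 + 26000·1020)/190700 = 284.5 mg/L.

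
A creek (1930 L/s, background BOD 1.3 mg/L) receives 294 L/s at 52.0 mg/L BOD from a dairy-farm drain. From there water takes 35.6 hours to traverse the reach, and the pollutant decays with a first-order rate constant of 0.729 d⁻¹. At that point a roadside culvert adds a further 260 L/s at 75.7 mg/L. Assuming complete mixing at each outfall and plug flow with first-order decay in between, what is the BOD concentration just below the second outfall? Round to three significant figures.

Mixed concentration C = ΣQC/ΣQ = (1930·1.300 + 294.0·52.00) / 2224 = 17800/2224 = 8.002 mg/L; combined flow 2224 L/s.
Decay over the reach: 8.002·exp(−kt) = 8.002·0.3391 = 2.714 mg/L.
Second outfall: C = (2224·2.714 + 260.0·75.70)/2484 = 10.35 mg/L.

10.4 mg/L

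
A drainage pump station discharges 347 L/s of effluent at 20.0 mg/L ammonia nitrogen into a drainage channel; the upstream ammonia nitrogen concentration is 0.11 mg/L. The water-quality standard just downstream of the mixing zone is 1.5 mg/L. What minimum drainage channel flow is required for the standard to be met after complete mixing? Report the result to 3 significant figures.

Set C_mix = 1.5: (Q·0.1100 + 347.0·20.00) / (Q + 347.0) = 1.5
→ Q = 347.0·(20.00 − 1.5)/(1.5 − 0.1100) = 4618 L/s.

4620 L/s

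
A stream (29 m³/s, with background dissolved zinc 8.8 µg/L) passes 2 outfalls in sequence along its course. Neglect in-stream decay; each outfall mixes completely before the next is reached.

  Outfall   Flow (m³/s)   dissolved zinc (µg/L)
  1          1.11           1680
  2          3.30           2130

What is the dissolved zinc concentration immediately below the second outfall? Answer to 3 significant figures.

Below outfall 1: Q → 30.11 m³/s, C = (29.00·8.800 + 1.110·1680)/30.11 = 70.41 µg/L.
Below outfall 2: Q → 33.41 m³/s, C = (30.11·70.41 + 3.300·2130)/33.41 = 273.8 µg/L.

274 µg/L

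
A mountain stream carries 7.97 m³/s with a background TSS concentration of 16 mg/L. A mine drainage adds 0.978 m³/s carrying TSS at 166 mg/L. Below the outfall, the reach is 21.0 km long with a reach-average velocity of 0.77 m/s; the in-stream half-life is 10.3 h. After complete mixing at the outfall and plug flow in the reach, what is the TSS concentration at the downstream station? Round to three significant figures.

After mixing, C = (7.970·16.00 + 0.9780·166.0) / 8.948 = 289.9/8.948 = 32.39 mg/L.
Travel time t = 21.0·1000 / 0.77 = 27270 s = 7.576 h.
Half-life 10.3 h → k = ln 2 / 10.3 = 0.06730 h⁻¹ = 1.615 d⁻¹.
First-order decay: C = 32.39·exp(−k·t) = 32.39·0.6006 = 19.46 mg/L.

19.5 mg/L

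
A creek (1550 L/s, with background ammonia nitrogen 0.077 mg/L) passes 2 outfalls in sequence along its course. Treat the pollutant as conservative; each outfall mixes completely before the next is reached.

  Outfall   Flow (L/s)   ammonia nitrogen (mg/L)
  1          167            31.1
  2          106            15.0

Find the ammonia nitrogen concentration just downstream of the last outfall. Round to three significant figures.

3.79 mg/L

Below outfall 1: Q → 1717 L/s, C = (1550·0.07700 + 167.0·31.10)/1717 = 3.094 mg/L.
Below outfall 2: Q → 1823 L/s, C = (1717·3.094 + 106.0·15.00)/1823 = 3.787 mg/L.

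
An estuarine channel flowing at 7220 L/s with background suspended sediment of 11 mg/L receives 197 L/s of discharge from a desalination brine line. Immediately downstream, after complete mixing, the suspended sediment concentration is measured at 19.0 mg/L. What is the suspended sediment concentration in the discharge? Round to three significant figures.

312 mg/L

Mass balance: 7220·11.00 + 197.0·Cₑ = 7417·19.00
→ Cₑ = (7417·19.00 − 7220·11.00) / 197.0 = 312.2 mg/L.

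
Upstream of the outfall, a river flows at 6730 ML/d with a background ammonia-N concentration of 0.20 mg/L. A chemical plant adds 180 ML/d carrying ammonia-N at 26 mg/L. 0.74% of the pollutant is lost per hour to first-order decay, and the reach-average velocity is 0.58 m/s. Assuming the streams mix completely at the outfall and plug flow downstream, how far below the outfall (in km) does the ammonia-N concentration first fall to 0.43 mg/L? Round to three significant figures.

199 km

Mass balance: C = (6730·0.2000 + 180.0·26.00) / 6910 = 6026/6910 = 0.8721 mg/L.
0.74%/h lost → k = −ln(1 − 0.0074) = 0.007428 h⁻¹.
Set 0.8721·exp(−k·t) = 0.43 → t = ln(0.8721/0.43)/k = 342700 s = 95.20 h.
Distance = v·t = 0.58·342700 = 198800 m = 198.8 km.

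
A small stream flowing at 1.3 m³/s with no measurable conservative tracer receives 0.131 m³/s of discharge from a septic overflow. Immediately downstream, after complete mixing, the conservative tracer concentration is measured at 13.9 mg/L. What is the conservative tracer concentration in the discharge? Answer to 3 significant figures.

152 mg/L

Mass balance: 1.300·0 + 0.1310·Cₑ = 1.431·13.90
→ Cₑ = (1.431·13.90 − 1.300·0) / 0.1310 = 151.8 mg/L.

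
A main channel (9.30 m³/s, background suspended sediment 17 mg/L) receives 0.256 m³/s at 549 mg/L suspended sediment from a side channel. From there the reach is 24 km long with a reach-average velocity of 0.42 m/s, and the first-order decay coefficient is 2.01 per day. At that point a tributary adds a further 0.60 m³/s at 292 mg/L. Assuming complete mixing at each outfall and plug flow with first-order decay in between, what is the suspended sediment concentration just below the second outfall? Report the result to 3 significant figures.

After mixing, C = (9.300·17.00 + 0.2560·549.0) / 9.556 = 298.6/9.556 = 31.25 mg/L; combined flow 9.556 m³/s.
Travel time t = 24·1000 / 0.42 = 57140 s = 15.87 h.
After decay, C = 31.25 × e^(−kt) = 31.25 × 0.2646 = 8.271 mg/L.
At the second outfall, C = (9.556·8.271 + 0.6000·292.0) / (9.556 + 0.6000) = 25.03 mg/L.

25.0 mg/L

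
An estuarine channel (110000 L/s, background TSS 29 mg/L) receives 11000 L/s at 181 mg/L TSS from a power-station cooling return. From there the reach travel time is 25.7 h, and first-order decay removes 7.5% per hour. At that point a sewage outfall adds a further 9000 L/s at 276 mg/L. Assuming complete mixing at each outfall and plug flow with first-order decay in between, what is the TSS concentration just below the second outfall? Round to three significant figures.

Mixed concentration C = ΣQC/ΣQ = (110000·29.00 + 11000·181.0) / 121000 = 5181000/121000 = 42.82 mg/L; combined flow 121000 L/s.
7.5%/h lost → k = −ln(1 − 0.075) = 0.07796 h⁻¹.
After decay, C = 42.82 × e^(−kt) = 42.82 × 0.1348 = 5.774 mg/L.
Second outfall: C = (121000·5.774 + 9000·276.0)/130000 = 24.48 mg/L.

24.5 mg/L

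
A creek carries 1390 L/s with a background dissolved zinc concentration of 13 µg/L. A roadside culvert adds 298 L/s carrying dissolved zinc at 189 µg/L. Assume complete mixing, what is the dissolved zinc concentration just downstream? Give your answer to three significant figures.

44.1 µg/L

Conservation of mass: C = (1390·13.00 + 298.0·189.0) / 1688 = 74390/1688 = 44.07 µg/L.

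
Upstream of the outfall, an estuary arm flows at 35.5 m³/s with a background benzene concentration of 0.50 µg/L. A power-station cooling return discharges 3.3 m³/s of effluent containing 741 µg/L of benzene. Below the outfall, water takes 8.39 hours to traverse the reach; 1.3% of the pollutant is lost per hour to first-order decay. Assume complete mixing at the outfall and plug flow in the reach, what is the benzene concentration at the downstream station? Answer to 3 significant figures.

Mass balance: C = (35.50·0.5000 + 3.300·741.0) / 38.80 = 2463/38.80 = 63.48 µg/L.
1.3%/h lost → k = −ln(1 − 0.013) = 0.01309 h⁻¹.
Decay over the reach: 63.48·exp(−kt) = 63.48·0.8960 = 56.88 µg/L.

56.9 µg/L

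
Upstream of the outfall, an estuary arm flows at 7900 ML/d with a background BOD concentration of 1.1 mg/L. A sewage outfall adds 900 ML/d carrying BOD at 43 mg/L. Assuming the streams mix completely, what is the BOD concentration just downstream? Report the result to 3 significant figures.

5.39 mg/L

Conservation of mass: C = (7900·1.100 + 900.0·43.00) / 8800 = 47390/8800 = 5.385 mg/L.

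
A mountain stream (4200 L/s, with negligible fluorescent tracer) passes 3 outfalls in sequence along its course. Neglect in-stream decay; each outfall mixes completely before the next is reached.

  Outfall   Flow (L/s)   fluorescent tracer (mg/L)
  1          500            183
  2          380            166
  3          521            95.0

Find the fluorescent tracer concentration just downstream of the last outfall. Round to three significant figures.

After outfall 1: Q = 4200 + 500.0 = 4700 L/s; C = (4200·0 + 500.0·183.0)/4700 = 19.47 mg/L.
After outfall 2: Q = 4700 + 380.0 = 5080 L/s; C = (4700·19.47 + 380.0·166.0)/5080 = 30.43 mg/L.
After outfall 3: Q = 5080 + 521.0 = 5601 L/s; C = (5080·30.43 + 521.0·95.00)/5601 = 36.44 mg/L.

36.4 mg/L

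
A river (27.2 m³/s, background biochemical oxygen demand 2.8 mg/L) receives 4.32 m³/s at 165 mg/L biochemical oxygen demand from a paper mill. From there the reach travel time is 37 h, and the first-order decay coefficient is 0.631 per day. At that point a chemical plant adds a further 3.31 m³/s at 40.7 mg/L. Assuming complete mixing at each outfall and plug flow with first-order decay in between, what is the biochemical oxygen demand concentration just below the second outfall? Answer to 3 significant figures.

Conservation of mass: C = (27.20·2.800 + 4.320·165.0) / 31.52 = 789.0/31.52 = 25.03 mg/L; combined flow 31.52 m³/s.
Applying C = C₀e^(−kt): 25.03 × 0.3780 = 9.462 mg/L.
Second outfall: C = (31.52·9.462 + 3.310·40.70)/34.83 = 12.43 mg/L.

12.4 mg/L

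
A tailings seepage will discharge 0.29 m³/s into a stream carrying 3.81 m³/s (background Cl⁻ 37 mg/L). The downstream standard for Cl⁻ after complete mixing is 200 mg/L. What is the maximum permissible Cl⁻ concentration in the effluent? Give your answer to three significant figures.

2340 mg/L

At the limit, (Qr·Cr + Qe·Cₑ)/(Qr + Qe) = 200:
Cₑ = (4.100·200 − 3.810·37.00) / 0.2900 = 2341 mg/L.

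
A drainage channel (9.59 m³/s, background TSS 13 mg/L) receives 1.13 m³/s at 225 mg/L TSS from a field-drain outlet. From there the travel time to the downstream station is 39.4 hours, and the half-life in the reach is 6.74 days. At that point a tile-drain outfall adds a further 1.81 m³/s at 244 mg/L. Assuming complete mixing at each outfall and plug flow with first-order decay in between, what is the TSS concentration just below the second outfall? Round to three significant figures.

Mixed concentration C = ΣQC/ΣQ = (9.590·13.00 + 1.130·225.0) / 10.72 = 378.9/10.72 = 35.35 mg/L; combined flow 10.72 m³/s.
Half-life 6.74 d → k = ln 2 / 6.74 = 0.1028 d⁻¹.
Decay over the reach: 35.35·exp(−kt) = 35.35·0.8447 = 29.86 mg/L.
Second outfall: C = (10.72·29.86 + 1.810·244.0)/12.53 = 60.79 mg/L.

60.8 mg/L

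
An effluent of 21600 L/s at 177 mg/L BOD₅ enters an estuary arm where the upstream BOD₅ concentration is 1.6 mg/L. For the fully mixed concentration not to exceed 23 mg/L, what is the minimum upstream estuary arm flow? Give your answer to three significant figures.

155000 L/s

Set C_mix = 23: (Q·1.600 + 21600·177.0) / (Q + 21600) = 23
→ Q = 21600·(177.0 − 23)/(23 − 1.600) = 155400 L/s.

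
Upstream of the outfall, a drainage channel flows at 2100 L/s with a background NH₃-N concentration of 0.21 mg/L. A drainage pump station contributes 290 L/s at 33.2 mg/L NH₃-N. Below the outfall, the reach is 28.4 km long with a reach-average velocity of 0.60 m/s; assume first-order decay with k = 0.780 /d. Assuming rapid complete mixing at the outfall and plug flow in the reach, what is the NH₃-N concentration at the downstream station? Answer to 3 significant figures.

2.75 mg/L

Mass balance: C = (2100·0.2100 + 290.0·33.20) / 2390 = 10070/2390 = 4.213 mg/L.
Travel time t = 28.4·1000 / 0.60 = 47330 s = 13.15 h.
First-order decay: C = 4.213·exp(−k·t) = 4.213·0.6523 = 2.748 mg/L.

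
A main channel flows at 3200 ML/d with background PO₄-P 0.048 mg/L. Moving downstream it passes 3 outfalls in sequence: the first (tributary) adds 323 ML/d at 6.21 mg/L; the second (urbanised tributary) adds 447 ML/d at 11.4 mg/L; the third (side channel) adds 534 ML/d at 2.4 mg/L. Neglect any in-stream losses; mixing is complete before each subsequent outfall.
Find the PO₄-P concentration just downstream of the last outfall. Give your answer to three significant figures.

Below outfall 1: Q → 3523 ML/d, C = (3200·0.04800 + 323.0·6.210)/3523 = 0.6130 mg/L.
Below outfall 2: Q → 3970 ML/d, C = (3523·0.6130 + 447.0·11.40)/3970 = 1.828 mg/L.
Below outfall 3: Q → 4504 ML/d, C = (3970·1.828 + 534.0·2.400)/4504 = 1.895 mg/L.

1.90 mg/L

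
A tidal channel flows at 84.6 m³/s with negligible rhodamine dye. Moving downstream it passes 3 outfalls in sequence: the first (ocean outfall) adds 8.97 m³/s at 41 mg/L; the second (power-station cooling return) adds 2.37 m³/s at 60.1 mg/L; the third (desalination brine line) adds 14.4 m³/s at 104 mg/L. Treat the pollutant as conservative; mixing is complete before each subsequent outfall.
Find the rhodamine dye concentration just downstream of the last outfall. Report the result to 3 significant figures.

After outfall 1: Q = 84.60 + 8.970 = 93.57 m³/s; C = (84.60·0 + 8.970·41.00)/93.57 = 3.930 mg/L.
After outfall 2: Q = 93.57 + 2.370 = 95.94 m³/s; C = (93.57·3.930 + 2.370·60.10)/95.94 = 5.318 mg/L.
After outfall 3: Q = 95.94 + 14.40 = 110.3 m³/s; C = (95.94·5.318 + 14.40·104.0)/110.3 = 18.20 mg/L.

18.2 mg/L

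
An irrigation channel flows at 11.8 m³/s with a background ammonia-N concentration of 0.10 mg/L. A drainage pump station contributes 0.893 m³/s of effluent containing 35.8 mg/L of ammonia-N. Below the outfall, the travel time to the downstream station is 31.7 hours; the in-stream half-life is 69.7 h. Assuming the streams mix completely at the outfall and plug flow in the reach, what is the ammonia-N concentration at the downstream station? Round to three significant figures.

After mixing, C = (11.80·0.1000 + 0.8930·35.80) / 12.69 = 33.15/12.69 = 2.612 mg/L.
Half-life 69.7 h → k = ln 2 / 69.7 = 0.009945 h⁻¹ = 0.2387 d⁻¹.
Applying C = C₀e^(−kt): 2.612 × 0.7296 = 1.905 mg/L.

1.91 mg/L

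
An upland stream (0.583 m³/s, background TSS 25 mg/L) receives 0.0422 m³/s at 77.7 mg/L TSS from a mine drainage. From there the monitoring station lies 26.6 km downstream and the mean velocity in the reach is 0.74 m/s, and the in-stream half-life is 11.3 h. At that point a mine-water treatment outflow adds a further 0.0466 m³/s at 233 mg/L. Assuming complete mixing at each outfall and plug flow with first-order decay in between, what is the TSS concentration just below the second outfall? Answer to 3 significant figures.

Flow-weighted average: C = (0.5830·25.00 + 0.04220·77.70) / 0.6252 = 17.85/0.6252 = 28.56 mg/L; combined flow 0.6252 m³/s.
Travel time t = 26.6·1000 / 0.74 = 35950 s = 9.985 h.
Half-life 11.3 h → k = ln 2 / 11.3 = 0.06134 h⁻¹ = 1.472 d⁻¹.
After decay, C = 28.56 × e^(−kt) = 28.56 × 0.5420 = 15.48 mg/L.
At the second outfall, C = (0.6252·15.48 + 0.04660·233.0) / (0.6252 + 0.04660) = 30.57 mg/L.

30.6 mg/L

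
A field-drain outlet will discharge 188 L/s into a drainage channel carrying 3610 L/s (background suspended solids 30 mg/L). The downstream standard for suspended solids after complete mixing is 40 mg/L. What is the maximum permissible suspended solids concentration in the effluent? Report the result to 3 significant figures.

232 mg/L

At the limit, (Qr·Cr + Qe·Cₑ)/(Qr + Qe) = 40:
Cₑ = (3798·40 − 3610·30.00) / 188.0 = 232.0 mg/L.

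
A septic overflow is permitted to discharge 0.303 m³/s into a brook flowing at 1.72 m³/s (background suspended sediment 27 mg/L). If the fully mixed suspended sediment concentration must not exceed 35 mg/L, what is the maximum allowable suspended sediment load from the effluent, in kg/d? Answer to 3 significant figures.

2110 kg/d

Mass balance at the limit: 1.720·27.00 + 0.3030·Cₑ = 2.023·35 → Cₑ = 80.41 mg/L.
Load = 0.3030 m³/s × 80.41 g/m³ × 86 400 s/d = 2105 kg/d.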